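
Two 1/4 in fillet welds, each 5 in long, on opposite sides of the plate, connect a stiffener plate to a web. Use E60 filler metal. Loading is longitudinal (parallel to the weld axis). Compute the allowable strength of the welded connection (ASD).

R_n/Ω ≈ 31.8 kips

E60XX → F_EXX = 60 ksi.
Effective throat t_e = 0.707 × 0.25 = 0.1767 in.
Total length L = 10 in; A_we = 0.1767 × 10 = 1.767 in².
F_nw = 0.6 F_EXX = 0.6 × 60 = 36 ksi.
R_n = 36 × 1.767 = 63.63 kips; R_n/Ω = 63.63/2.0 = 31.81 kips.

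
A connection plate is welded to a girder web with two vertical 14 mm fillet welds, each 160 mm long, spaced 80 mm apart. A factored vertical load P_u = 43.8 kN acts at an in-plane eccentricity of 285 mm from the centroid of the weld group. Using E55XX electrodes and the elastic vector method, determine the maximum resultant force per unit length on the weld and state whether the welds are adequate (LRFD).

f_max ≈ 1000 N/mm; adequate

E55XX → F_EXX = 550 MPa.
Total weld length L_w = 320 mm. Treat welds as unit-width lines.
Polar moment about centroid: J = 2[d³/12 + d(b/2)²] = 2[160³/12 + 160×40²] = 1195000 mm³.
Direct shear f_v = P/L_w = 43.8×10³ / 320 = 136.9 N/mm (vertical).
Torsion M = P·e = 43.8×10³ × 285 = 12483000 N·mm.
Critical point at (x, y) = (40, 80) from centroid. f_tx = M·y/J = 835.9 N/mm; f_ty = M·x/J = 418 N/mm.
Resultant f_max = √[f_tx² + (f_v + f_ty)²] = √[835.9² + (136.9 + 418)²] = 1003 N/mm.
Capacity per unit length: φr_n = 0.75 × 0.6 × 550 × (0.707 × 14) = 2450 N/mm.
1003 ≤ 2450 → adequate.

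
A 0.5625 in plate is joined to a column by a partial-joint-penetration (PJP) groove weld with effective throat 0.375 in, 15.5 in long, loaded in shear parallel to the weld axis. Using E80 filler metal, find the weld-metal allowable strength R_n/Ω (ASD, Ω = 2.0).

R_n/Ω ≈ 140 kips

E80XX → F_EXX = 80 ksi.
Effective throat (given) t_e = 0.375 in.
A_we = 0.375 × 15.5 = 5.812 in².
F_nw = 0.6 F_EXX = 48 ksi.
R_n/Ω = (48 × 5.812) / 2.0 = 139.5 kips.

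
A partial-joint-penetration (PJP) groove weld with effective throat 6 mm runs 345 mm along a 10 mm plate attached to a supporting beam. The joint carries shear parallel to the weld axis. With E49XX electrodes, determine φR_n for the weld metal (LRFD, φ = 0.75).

E49XX → F_EXX = 490 MPa.
Effective throat (given) t_e = 6 mm.
A_we = 6 × 345 = 2070 mm².
F_nw = 0.6 F_EXX = 294 MPa.
φR_n = 0.75 × 294 × 2070 × 10⁻³ = 456.4 kN.

φR_n ≈ 456 kN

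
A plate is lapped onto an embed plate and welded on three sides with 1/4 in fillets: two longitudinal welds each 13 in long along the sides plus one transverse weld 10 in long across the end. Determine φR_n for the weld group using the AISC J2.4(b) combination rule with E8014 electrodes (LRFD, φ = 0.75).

φR_n ≈ 236 kip

E80XX → F_EXX = 80 ksi.
t_e = 0.707 × 0.25 = 0.1767 in.
R_nwl = 0.6 × 80 × 0.1767 × 26 = 220.6 kip (longitudinal, 2 welds).
R_nwt = 0.6 × 80 × 0.1767 × 10 = 84.84 kip (transverse, base value).
(i) R_nwl + R_nwt = 305.4 kip; (ii) 0.85 R_nwl + 1.5 R_nwt = 314.8 kip.
R_n = max = 314.8 kip [governs: (ii)]; φR_n = 236.1 kip.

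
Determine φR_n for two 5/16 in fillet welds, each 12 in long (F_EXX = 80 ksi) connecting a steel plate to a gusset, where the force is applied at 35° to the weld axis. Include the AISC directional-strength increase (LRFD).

φR_n ≈ 232 kip

t_e = 0.707 × 0.3125 = 0.2209 in; A_we = 0.2209 × 24 = 5.302 in².
Directional factor: 1.0 + 0.5 sin^1.5(35°) = 1.217.
F_nw = 0.6 × 80 × 1.217 = 58.43 ksi.
φR_n = 0.75 × 58.43 × 5.302 = 232.4 kip.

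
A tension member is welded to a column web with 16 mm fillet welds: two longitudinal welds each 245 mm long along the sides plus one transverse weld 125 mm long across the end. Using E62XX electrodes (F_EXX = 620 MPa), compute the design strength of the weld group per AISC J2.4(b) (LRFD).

φR_n ≈ 1940 kN

t_e = 0.707 × 16 = 11.31 mm.
R_nwl = 0.6 × 620 × 11.31 × 490 × 10⁻³ = 2062 kN (longitudinal, 2 welds).
R_nwt = 0.6 × 620 × 11.31 × 125 × 10⁻³ = 526 kN (transverse, base value).
(i) R_nwl + R_nwt = 2588 kN; (ii) 0.85 R_nwl + 1.5 R_nwt = 2542 kN.
R_n = max = 2588 kN [governs: (i)]; φR_n = 1941 kN.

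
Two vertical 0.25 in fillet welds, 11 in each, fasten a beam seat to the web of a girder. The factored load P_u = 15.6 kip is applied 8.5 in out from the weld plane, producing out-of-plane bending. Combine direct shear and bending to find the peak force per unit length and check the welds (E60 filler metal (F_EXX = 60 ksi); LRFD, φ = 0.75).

L_w = 2 × 11 = 22 in; section modulus (unit throat) S = 2 × L²/6 = 40.33 in².
Direct shear f_v = P/L_w = 15.6/22 = 0.7091 kip/in.
Moment M = P × e = 15.6 × 8.5 = 132.6 kip·in; bending f_b = M/S = 3.288 kip/in.
f_max = √(f_v² + f_b²) = √(0.7091² + 3.288²) = 3.363 kip/in.
φr_n = 0.75 × 0.6 × 60 × (0.707 × 0.25) = 4.772 kip/in → adequate.

f_max ≈ 3.36 kip/in; adequate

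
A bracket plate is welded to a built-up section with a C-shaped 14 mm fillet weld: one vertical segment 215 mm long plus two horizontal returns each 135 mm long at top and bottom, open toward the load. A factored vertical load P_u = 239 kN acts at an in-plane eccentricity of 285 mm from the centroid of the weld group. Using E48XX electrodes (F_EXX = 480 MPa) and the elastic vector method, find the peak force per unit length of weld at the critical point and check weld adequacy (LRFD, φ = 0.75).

f_max ≈ 2370 N/mm; NOT adequate

Total weld length L_w = 485 mm. Treat welds as unit-width lines.
Centroid: x̄ = 2×135×67.5 / 485 = 37.58 mm from the vertical weld.
Polar moment about centroid: J = I_x + I_y = [215³/12 + 2×135×107.5²] + [215×37.58² + 2(135³/12 + 135×29.92²)] = 4904000 mm³.
Direct shear f_v = P/L_w = 239×10³ / 485 = 492.8 N/mm (vertical).
Torsion M = P·e = 239×10³ × 285 = 68115000 N·mm.
Critical point at (x, y) = (97.42, 107.5) from centroid. f_tx = M·y/J = 1493 N/mm; f_ty = M·x/J = 1353 N/mm.
Resultant f_max = √[f_tx² + (f_v + f_ty)²] = √[1493² + (492.8 + 1353)²] = 2374 N/mm.
Capacity per unit length: φr_n = 0.75 × 0.6 × 480 × (0.707 × 14) = 2138 N/mm.
2374 > 2138 → NOT adequate.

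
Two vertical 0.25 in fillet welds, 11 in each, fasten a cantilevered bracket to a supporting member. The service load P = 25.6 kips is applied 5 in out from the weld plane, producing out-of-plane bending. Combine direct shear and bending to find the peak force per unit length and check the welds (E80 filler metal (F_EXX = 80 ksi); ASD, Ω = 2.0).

L_w = 2 × 11 = 22 in; section modulus (unit throat) S = 2 × L²/6 = 40.33 in².
Direct shear f_v = P/L_w = 25.6/22 = 1.164 kip/in.
Moment M = P × e = 25.6 × 5 = 128 kip·in; bending f_b = M/S = 3.174 kip/in.
f_max = √(f_v² + f_b²) = √(1.164² + 3.174²) = 3.38 kip/in.
r_n/Ω = (1/2.0) × 0.6 × 80 × (0.707 × 0.25) = 4.242 kip/in → adequate.

f_max ≈ 3.38 kip/in; adequate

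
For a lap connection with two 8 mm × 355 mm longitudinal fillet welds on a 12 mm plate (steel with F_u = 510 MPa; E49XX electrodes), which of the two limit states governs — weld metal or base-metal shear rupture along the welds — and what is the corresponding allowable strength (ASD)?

R_n/Ω ≈ 590 kN (weld metal governs)

E49XX → F_EXX = 490 MPa.
t_e = 0.707 × 8 = 5.656 mm; L = 710 mm.
Weld metal: R_n/Ω = (1/2.0) × 0.6 × 490 × 5.656 × 710 × 10⁻³ = 590.3 kN.
Base metal (shear rupture): R_n/Ω = (1/2.0) × 0.6 × 510 × 12 × 710 × 10⁻³ = 1304 kN.
Governing: weld metal.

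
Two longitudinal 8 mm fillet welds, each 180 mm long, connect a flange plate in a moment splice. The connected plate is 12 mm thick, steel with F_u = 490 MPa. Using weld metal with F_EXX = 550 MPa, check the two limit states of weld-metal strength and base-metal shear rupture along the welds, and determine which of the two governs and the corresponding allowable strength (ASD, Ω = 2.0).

t_e = 0.707 × 8 = 5.656 mm; L = 360 mm.
Weld metal: R_n/Ω = (1/2.0) × 0.6 × 550 × 5.656 × 360 × 10⁻³ = 336 kN.
Base metal (shear rupture): R_n/Ω = (1/2.0) × 0.6 × 490 × 12 × 360 × 10⁻³ = 635 kN.
Governing: weld metal.

R_n/Ω ≈ 336 kN (weld metal governs)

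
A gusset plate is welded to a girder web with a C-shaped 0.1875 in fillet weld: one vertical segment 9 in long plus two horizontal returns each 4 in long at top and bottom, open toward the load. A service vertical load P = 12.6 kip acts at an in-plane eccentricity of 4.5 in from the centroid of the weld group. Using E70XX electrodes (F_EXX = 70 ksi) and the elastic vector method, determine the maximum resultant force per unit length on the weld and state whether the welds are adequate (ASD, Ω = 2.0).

Total weld length L_w = 17 in. Treat welds as unit-width lines.
Centroid: x̄ = 2×4×2 / 17 = 0.9412 in from the vertical weld.
Polar moment about centroid: J = I_x + I_y = [9³/12 + 2×4×4.5²] + [9×0.9412² + 2(4³/12 + 4×1.059²)] = 250.4 in³.
Direct shear f_v = P/L_w = 12.6 / 17 = 0.7412 kip/in (vertical).
Torsion M = P·e = 12.6 × 4.5 = 56.7 kip·in.
Critical point at (x, y) = (3.059, 4.5) from centroid. f_tx = M·y/J = 1.019 kip/in; f_ty = M·x/J = 0.6927 kip/in.
Resultant f_max = √[f_tx² + (f_v + f_ty)²] = √[1.019² + (0.7412 + 0.6927)²] = 1.759 kip/in.
Capacity per unit length: r_n/Ω = (1/2.0) × 0.6 × 70 × (0.707 × 0.1875) = 2.784 kip/in.
1.759 ≤ 2.784 → adequate.

f_max ≈ 1.76 kip/in; adequate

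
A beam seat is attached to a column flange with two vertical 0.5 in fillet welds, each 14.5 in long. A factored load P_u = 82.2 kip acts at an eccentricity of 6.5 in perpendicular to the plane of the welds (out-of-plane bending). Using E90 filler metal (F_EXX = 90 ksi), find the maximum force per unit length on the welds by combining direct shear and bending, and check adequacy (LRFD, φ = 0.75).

L_w = 2 × 14.5 = 29 in; section modulus (unit throat) S = 2 × L²/6 = 70.08 in².
Direct shear f_v = P/L_w = 82.2/29 = 2.834 kip/in.
Moment M = P × e = 82.2 × 6.5 = 534.3 kip·in; bending f_b = M/S = 7.624 kip/in.
f_max = √(f_v² + f_b²) = √(2.834² + 7.624²) = 8.134 kip/in.
φr_n = 0.75 × 0.6 × 90 × (0.707 × 0.5) = 14.32 kip/in → adequate.

f_max ≈ 8.13 kip/in; adequate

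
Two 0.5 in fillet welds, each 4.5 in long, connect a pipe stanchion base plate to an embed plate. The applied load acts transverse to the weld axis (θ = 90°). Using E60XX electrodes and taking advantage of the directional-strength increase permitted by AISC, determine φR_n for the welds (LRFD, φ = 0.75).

E60XX → F_EXX = 60 ksi.
t_e = 0.707 × 0.5 = 0.3535 in; A_we = 0.3535 × 9 = 3.181 in².
Directional factor: 1.0 + 0.5 sin^1.5(90°) = 1.5.
F_nw = 0.6 × 60 × 1.5 = 54 ksi.
φR_n = 0.75 × 54 × 3.181 = 128.9 kip.

φR_n ≈ 129 kip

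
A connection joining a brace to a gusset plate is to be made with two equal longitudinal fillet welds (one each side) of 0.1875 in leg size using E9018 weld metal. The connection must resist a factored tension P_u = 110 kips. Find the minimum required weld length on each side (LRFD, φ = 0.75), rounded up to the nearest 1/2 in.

L = 10.5 in on each side

E90XX → F_EXX = 90 ksi.
Throat t_e = 0.707 × 0.1875 = 0.1326 in.
φr_n = 0.75 × 0.6 × 90 × 0.1326 = 5.369 kips/in.
L_req = P_u / φr_n = 110 / 5.369 = 20.49 in total.
Per side: 20.49 / 2 = 10.24 in.
Round up → use L = 10.5 in on each side.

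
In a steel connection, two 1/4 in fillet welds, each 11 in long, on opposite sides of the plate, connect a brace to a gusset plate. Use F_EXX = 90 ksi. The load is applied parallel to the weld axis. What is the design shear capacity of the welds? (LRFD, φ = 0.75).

Effective throat t_e = 0.707 × 0.25 = 0.1767 in.
Total length L = 22 in; A_we = 0.1767 × 22 = 3.888 in².
F_nw = 0.6 F_EXX = 0.6 × 90 = 54 ksi.
φR_n = 0.75 × 54 × 3.888 = 157.5 kip.

φR_n ≈ 157 kip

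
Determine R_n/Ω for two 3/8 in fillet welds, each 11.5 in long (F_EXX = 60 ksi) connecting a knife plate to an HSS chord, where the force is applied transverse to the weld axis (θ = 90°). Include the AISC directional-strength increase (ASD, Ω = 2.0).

R_n/Ω ≈ 165 kips

t_e = 0.707 × 0.375 = 0.2651 in; A_we = 0.2651 × 23 = 6.098 in².
Directional factor: 1.0 + 0.5 sin^1.5(90°) = 1.5.
F_nw = 0.6 × 60 × 1.5 = 54 ksi.
R_n/Ω = (54 × 6.098) / 2.0 = 164.6 kips.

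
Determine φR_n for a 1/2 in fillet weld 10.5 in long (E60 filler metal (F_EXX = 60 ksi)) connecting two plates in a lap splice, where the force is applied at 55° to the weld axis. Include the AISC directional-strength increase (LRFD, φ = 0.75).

φR_n ≈ 137 kip

t_e = 0.707 × 0.5 = 0.3535 in; A_we = 0.3535 × 10.5 = 3.712 in².
Directional factor: 1.0 + 0.5 sin^1.5(55°) = 1.371.
F_nw = 0.6 × 60 × 1.371 = 49.35 ksi.
φR_n = 0.75 × 49.35 × 3.712 = 137.4 kip.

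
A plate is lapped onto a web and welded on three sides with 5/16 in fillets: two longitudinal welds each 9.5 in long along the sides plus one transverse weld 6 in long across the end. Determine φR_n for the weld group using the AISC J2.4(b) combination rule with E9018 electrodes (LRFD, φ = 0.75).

φR_n ≈ 225 kip

E90XX → F_EXX = 90 ksi.
t_e = 0.707 × 0.3125 = 0.2209 in.
R_nwl = 0.6 × 90 × 0.2209 × 19 = 226.7 kip (longitudinal, 2 welds).
R_nwt = 0.6 × 90 × 0.2209 × 6 = 71.58 kip (transverse, base value).
(i) R_nwl + R_nwt = 298.3 kip; (ii) 0.85 R_nwl + 1.5 R_nwt = 300.1 kip.
R_n = max = 300.1 kip [governs: (ii)]; φR_n = 225 kip.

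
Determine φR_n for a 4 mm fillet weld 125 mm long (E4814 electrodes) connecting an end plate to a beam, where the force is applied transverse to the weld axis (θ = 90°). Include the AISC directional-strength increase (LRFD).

E48XX → F_EXX = 480 MPa.
t_e = 0.707 × 4 = 2.828 mm; A_we = 2.828 × 125 = 353.5 mm².
Directional factor: 1.0 + 0.5 sin^1.5(90°) = 1.5.
F_nw = 0.6 × 480 × 1.5 = 432 MPa.
φR_n = 0.75 × 432 × 353.5 × 10⁻³ = 114.5 kN.

φR_n ≈ 115 kN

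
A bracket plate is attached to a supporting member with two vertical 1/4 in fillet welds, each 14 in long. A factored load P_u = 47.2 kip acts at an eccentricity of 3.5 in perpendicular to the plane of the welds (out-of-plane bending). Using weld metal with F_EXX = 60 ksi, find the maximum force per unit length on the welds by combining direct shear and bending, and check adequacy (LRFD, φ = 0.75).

L_w = 2 × 14 = 28 in; section modulus (unit throat) S = 2 × L²/6 = 65.33 in².
Direct shear f_v = P/L_w = 47.2/28 = 1.686 kip/in.
Moment M = P × e = 47.2 × 3.5 = 165.2 kip·in; bending f_b = M/S = 2.529 kip/in.
f_max = √(f_v² + f_b²) = √(1.686² + 2.529²) = 3.039 kip/in.
φr_n = 0.75 × 0.6 × 60 × (0.707 × 0.25) = 4.772 kip/in → adequate.

f_max ≈ 3.04 kip/in; adequate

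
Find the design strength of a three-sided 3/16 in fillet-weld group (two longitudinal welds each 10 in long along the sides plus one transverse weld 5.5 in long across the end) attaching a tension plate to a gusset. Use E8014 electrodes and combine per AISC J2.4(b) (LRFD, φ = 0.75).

φR_n ≈ 122 kips

E80XX → F_EXX = 80 ksi.
t_e = 0.707 × 0.1875 = 0.1326 in.
R_nwl = 0.6 × 80 × 0.1326 × 20 = 127.3 kips (longitudinal, 2 welds).
R_nwt = 0.6 × 80 × 0.1326 × 5.5 = 35 kips (transverse, base value).
(i) R_nwl + R_nwt = 162.3 kips; (ii) 0.85 R_nwl + 1.5 R_nwt = 160.7 kips.
R_n = max = 162.3 kips [governs: (i)]; φR_n = 121.7 kips.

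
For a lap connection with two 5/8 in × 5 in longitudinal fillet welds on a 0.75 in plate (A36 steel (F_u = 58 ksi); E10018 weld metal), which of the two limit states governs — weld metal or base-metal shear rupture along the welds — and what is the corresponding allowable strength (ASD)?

R_n/Ω ≈ 130 kip (base-metal shear rupture governs)

E100XX → F_EXX = 100 ksi.
t_e = 0.707 × 0.625 = 0.4419 in; L = 10 in.
Weld metal: R_n/Ω = (1/2.0) × 0.6 × 100 × 0.4419 × 10 = 132.6 kip.
Base metal (shear rupture): R_n/Ω = (1/2.0) × 0.6 × 58 × 0.75 × 10 = 130.5 kip.
Governing: base-metal shear rupture.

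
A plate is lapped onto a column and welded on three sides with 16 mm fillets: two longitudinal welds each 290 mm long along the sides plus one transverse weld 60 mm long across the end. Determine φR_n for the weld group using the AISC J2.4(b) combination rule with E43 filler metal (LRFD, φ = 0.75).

E43XX → F_EXX = 430 MPa.
t_e = 0.707 × 16 = 11.31 mm.
R_nwl = 0.6 × 430 × 11.31 × 580 × 10⁻³ = 1693 kN (longitudinal, 2 welds).
R_nwt = 0.6 × 430 × 11.31 × 60 × 10⁻³ = 175.1 kN (transverse, base value).
(i) R_nwl + R_nwt = 1868 kN; (ii) 0.85 R_nwl + 1.5 R_nwt = 1701 kN.
R_n = max = 1868 kN [governs: (i)]; φR_n = 1401 kN.

φR_n ≈ 1400 kN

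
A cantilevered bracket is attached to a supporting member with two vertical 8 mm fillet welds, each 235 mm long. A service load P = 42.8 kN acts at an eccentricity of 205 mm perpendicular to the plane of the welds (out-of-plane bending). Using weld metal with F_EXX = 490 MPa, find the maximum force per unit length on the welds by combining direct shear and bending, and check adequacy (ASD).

L_w = 2 × 235 = 470 mm; section modulus (unit throat) S = 2 × L²/6 = 18410 mm².
Direct shear f_v = P/L_w = 42.8×10³/470 = 91.06 N/mm.
Moment M = P × e = 42.8×10³ × 205 = 8774000 N·mm; bending f_b = M/S = 476.6 N/mm.
f_max = √(f_v² + f_b²) = √(91.06² + 476.6²) = 485.3 N/mm.
r_n/Ω = (1/2.0) × 0.6 × 490 × (0.707 × 8) = 831.4 N/mm → adequate.

f_max ≈ 485 N/mm; adequate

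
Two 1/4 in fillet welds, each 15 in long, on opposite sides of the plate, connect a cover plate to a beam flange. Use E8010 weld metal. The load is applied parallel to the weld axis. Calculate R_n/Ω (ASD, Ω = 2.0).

E80XX → F_EXX = 80 ksi.
Effective throat t_e = 0.707 × 0.25 = 0.1767 in.
Total length L = 30 in; A_we = 0.1767 × 30 = 5.302 in².
F_nw = 0.6 F_EXX = 0.6 × 80 = 48 ksi.
R_n = 48 × 5.302 = 254.5 kip; R_n/Ω = 254.5/2.0 = 127.3 kip.

R_n/Ω ≈ 127 kip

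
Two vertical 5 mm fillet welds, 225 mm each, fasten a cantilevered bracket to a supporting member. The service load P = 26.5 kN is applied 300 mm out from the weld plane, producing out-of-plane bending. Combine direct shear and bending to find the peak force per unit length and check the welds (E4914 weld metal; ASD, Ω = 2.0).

f_max ≈ 475 N/mm; adequate

E49XX → F_EXX = 490 MPa.
L_w = 2 × 225 = 450 mm; section modulus (unit throat) S = 2 × L²/6 = 16880 mm².
Direct shear f_v = P/L_w = 26.5×10³/450 = 58.89 N/mm.
Moment M = P × e = 26.5×10³ × 300 = 7950000 N·mm; bending f_b = M/S = 471.1 N/mm.
f_max = √(f_v² + f_b²) = √(58.89² + 471.1²) = 474.8 N/mm.
r_n/Ω = (1/2.0) × 0.6 × 490 × (0.707 × 5) = 519.6 N/mm → adequate.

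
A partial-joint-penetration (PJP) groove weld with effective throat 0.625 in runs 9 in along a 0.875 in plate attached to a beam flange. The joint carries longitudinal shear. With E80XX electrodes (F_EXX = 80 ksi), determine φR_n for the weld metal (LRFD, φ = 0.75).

φR_n ≈ 202 kips

Effective throat (given) t_e = 0.625 in.
A_we = 0.625 × 9 = 5.625 in².
F_nw = 0.6 F_EXX = 48 ksi.
φR_n = 0.75 × 48 × 5.625 = 202.5 kips.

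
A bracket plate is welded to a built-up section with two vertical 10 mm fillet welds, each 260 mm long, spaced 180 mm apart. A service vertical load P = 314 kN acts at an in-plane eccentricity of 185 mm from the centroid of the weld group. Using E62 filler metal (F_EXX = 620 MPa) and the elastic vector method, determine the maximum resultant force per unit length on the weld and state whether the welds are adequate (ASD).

Total weld length L_w = 520 mm. Treat welds as unit-width lines.
Polar moment about centroid: J = 2[d³/12 + d(b/2)²] = 2[260³/12 + 260×90²] = 7141000 mm³.
Direct shear f_v = P/L_w = 314×10³ / 520 = 603.8 N/mm (vertical).
Torsion M = P·e = 314×10³ × 185 = 58090000 N·mm.
Critical point at (x, y) = (90, 130) from centroid. f_tx = M·y/J = 1057 N/mm; f_ty = M·x/J = 732.1 N/mm.
Resultant f_max = √[f_tx² + (f_v + f_ty)²] = √[1057² + (603.8 + 732.1)²] = 1704 N/mm.
Capacity per unit length: r_n/Ω = (1/2.0) × 0.6 × 620 × (0.707 × 10) = 1315 N/mm.
1704 > 1315 → NOT adequate.

f_max ≈ 1700 N/mm; NOT adequate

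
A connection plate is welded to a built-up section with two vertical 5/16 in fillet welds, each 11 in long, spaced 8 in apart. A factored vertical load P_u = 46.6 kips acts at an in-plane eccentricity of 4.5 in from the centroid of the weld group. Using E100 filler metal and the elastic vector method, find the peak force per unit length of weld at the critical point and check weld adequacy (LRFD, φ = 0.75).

f_max ≈ 4.11 kip/in; adequate

E100XX → F_EXX = 100 ksi.
Total weld length L_w = 22 in. Treat welds as unit-width lines.
Polar moment about centroid: J = 2[d³/12 + d(b/2)²] = 2[11³/12 + 11×4²] = 573.8 in³.
Direct shear f_v = P/L_w = 46.6 / 22 = 2.118 kip/in (vertical).
Torsion M = P·e = 46.6 × 4.5 = 209.7 kip·in.
Critical point at (x, y) = (4, 5.5) from centroid. f_tx = M·y/J = 2.01 kip/in; f_ty = M·x/J = 1.462 kip/in.
Resultant f_max = √[f_tx² + (f_v + f_ty)²] = √[2.01² + (2.118 + 1.462)²] = 4.106 kip/in.
Capacity per unit length: φr_n = 0.75 × 0.6 × 100 × (0.707 × 0.3125) = 9.942 kip/in.
4.106 ≤ 9.942 → adequate.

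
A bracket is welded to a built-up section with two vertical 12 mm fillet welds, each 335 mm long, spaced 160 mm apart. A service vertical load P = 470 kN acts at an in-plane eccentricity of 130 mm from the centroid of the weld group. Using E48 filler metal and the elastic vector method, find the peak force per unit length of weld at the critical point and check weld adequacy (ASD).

E48XX → F_EXX = 480 MPa.
Total weld length L_w = 670 mm. Treat welds as unit-width lines.
Polar moment about centroid: J = 2[d³/12 + d(b/2)²] = 2[335³/12 + 335×80²] = 10550000 mm³.
Direct shear f_v = P/L_w = 470×10³ / 670 = 701.5 N/mm (vertical).
Torsion M = P·e = 470×10³ × 130 = 61100000 N·mm.
Critical point at (x, y) = (80, 167.5) from centroid. f_tx = M·y/J = 969.7 N/mm; f_ty = M·x/J = 463.1 N/mm.
Resultant f_max = √[f_tx² + (f_v + f_ty)²] = √[969.7² + (701.5 + 463.1)²] = 1515 N/mm.
Capacity per unit length: r_n/Ω = (1/2.0) × 0.6 × 480 × (0.707 × 12) = 1222 N/mm.
1515 > 1222 → NOT adequate.

f_max ≈ 1520 N/mm; NOT adequate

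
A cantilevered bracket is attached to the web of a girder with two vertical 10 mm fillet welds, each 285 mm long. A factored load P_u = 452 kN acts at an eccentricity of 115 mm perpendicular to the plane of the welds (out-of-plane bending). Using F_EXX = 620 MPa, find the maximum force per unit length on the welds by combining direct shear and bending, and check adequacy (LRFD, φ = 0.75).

L_w = 2 × 285 = 570 mm; section modulus (unit throat) S = 2 × L²/6 = 27080 mm².
Direct shear f_v = P/L_w = 452×10³/570 = 793 N/mm.
Moment M = P × e = 452×10³ × 115 = 51980000 N·mm; bending f_b = M/S = 1920 N/mm.
f_max = √(f_v² + f_b²) = √(793² + 1920²) = 2077 N/mm.
φr_n = 0.75 × 0.6 × 620 × (0.707 × 10) = 1973 N/mm → NOT adequate.

f_max ≈ 2080 N/mm; NOT adequate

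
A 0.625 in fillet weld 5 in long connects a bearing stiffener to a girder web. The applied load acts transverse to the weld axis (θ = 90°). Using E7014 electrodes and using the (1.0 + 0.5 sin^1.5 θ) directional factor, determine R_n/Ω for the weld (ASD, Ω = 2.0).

E70XX → F_EXX = 70 ksi.
t_e = 0.707 × 0.625 = 0.4419 in; A_we = 0.4419 × 5 = 2.209 in².
Directional factor: 1.0 + 0.5 sin^1.5(90°) = 1.5.
F_nw = 0.6 × 70 × 1.5 = 63 ksi.
R_n/Ω = (63 × 2.209) / 2.0 = 69.6 kip.

R_n/Ω ≈ 69.6 kip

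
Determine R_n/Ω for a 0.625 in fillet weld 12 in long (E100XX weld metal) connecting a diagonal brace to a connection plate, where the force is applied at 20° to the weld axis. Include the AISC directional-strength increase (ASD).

R_n/Ω ≈ 175 kips

E100XX → F_EXX = 100 ksi.
t_e = 0.707 × 0.625 = 0.4419 in; A_we = 0.4419 × 12 = 5.302 in².
Directional factor: 1.0 + 0.5 sin^1.5(20°) = 1.1.
F_nw = 0.6 × 100 × 1.1 = 66 ksi.
R_n/Ω = (66 × 5.302) / 2.0 = 175 kips.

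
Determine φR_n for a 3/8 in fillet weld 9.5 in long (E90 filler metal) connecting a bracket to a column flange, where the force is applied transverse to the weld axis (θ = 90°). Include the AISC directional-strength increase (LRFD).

E90XX → F_EXX = 90 ksi.
t_e = 0.707 × 0.375 = 0.2651 in; A_we = 0.2651 × 9.5 = 2.519 in².
Directional factor: 1.0 + 0.5 sin^1.5(90°) = 1.5.
F_nw = 0.6 × 90 × 1.5 = 81 ksi.
φR_n = 0.75 × 81 × 2.519 = 153 kips.

φR_n ≈ 153 kips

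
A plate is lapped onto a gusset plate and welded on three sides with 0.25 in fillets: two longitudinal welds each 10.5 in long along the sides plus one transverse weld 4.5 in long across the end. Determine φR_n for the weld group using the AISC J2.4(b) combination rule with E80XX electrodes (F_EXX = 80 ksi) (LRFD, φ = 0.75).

t_e = 0.707 × 0.25 = 0.1767 in.
R_nwl = 0.6 × 80 × 0.1767 × 21 = 178.2 kips (longitudinal, 2 welds).
R_nwt = 0.6 × 80 × 0.1767 × 4.5 = 38.18 kips (transverse, base value).
(i) R_nwl + R_nwt = 216.3 kips; (ii) 0.85 R_nwl + 1.5 R_nwt = 208.7 kips.
R_n = max = 216.3 kips [governs: (i)]; φR_n = 162.3 kips.

φR_n ≈ 162 kips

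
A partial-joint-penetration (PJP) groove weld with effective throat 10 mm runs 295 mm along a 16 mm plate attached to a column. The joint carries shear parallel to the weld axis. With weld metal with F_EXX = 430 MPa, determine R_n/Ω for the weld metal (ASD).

R_n/Ω ≈ 381 kN

Effective throat (given) t_e = 10 mm.
A_we = 10 × 295 = 2950 mm².
F_nw = 0.6 F_EXX = 258 MPa.
R_n/Ω = (258 × 2950) / 2.0 × 10⁻³ = 380.6 kN.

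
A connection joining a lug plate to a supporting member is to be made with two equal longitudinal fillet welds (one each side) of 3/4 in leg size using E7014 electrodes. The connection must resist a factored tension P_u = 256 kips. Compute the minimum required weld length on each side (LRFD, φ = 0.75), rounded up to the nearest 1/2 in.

L = 8 in on each side

E70XX → F_EXX = 70 ksi.
Throat t_e = 0.707 × 0.75 = 0.5302 in.
φr_n = 0.75 × 0.6 × 70 × 0.5302 = 16.7 kips/in.
L_req = P_u / φr_n = 256 / 16.7 = 15.33 in total.
Per side: 15.33 / 2 = 7.663 in.
Round up → use L = 8 in on each side.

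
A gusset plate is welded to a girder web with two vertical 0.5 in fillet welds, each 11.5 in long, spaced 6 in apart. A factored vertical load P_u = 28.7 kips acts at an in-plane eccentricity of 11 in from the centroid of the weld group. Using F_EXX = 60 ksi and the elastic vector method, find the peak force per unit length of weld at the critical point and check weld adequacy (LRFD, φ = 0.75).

Total weld length L_w = 23 in. Treat welds as unit-width lines.
Polar moment about centroid: J = 2[d³/12 + d(b/2)²] = 2[11.5³/12 + 11.5×3²] = 460.5 in³.
Direct shear f_v = P/L_w = 28.7 / 23 = 1.248 kip/in (vertical).
Torsion M = P·e = 28.7 × 11 = 315.7 kip·in.
Critical point at (x, y) = (3, 5.75) from centroid. f_tx = M·y/J = 3.942 kip/in; f_ty = M·x/J = 2.057 kip/in.
Resultant f_max = √[f_tx² + (f_v + f_ty)²] = √[3.942² + (1.248 + 2.057)²] = 5.144 kip/in.
Capacity per unit length: φr_n = 0.75 × 0.6 × 60 × (0.707 × 0.5) = 9.544 kip/in.
5.144 ≤ 9.544 → adequate.

f_max ≈ 5.14 kip/in; adequate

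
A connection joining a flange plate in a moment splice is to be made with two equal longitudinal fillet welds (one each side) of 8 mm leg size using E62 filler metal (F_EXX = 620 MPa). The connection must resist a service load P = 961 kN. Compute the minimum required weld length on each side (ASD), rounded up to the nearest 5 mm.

L = 460 mm on each side

Throat t_e = 0.707 × 8 = 5.656 mm.
r_n/Ω = (0.6 × 620 × 5.656) / 2.0 = 1052 N/mm = 1.052 kN/mm.
L_req = P / (r_n/Ω) = 961 / 1.052 = 913.5 mm total.
Per side: 913.5 / 2 = 456.7 mm.
Round up → use L = 460 mm on each side.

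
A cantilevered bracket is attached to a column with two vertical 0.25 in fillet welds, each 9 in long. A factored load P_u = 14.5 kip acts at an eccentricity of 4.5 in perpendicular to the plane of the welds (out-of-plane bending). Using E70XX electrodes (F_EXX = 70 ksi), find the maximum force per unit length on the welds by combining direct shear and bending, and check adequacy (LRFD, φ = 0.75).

f_max ≈ 2.55 kip/in; adequate

L_w = 2 × 9 = 18 in; section modulus (unit throat) S = 2 × L²/6 = 27 in².
Direct shear f_v = P/L_w = 14.5/18 = 0.8056 kip/in.
Moment M = P × e = 14.5 × 4.5 = 65.25 kip·in; bending f_b = M/S = 2.417 kip/in.
f_max = √(f_v² + f_b²) = √(0.8056² + 2.417²) = 2.547 kip/in.
φr_n = 0.75 × 0.6 × 70 × (0.707 × 0.25) = 5.568 kip/in → adequate.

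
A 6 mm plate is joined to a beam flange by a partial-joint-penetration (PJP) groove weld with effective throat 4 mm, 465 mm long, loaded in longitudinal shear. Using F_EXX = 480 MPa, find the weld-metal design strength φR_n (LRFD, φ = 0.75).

Effective throat (given) t_e = 4 mm.
A_we = 4 × 465 = 1860 mm².
F_nw = 0.6 F_EXX = 288 MPa.
φR_n = 0.75 × 288 × 1860 × 10⁻³ = 401.8 kN.

φR_n ≈ 402 kN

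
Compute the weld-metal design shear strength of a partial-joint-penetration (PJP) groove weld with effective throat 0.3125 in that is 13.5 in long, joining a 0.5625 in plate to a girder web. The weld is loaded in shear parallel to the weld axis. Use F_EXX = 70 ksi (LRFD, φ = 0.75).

Effective throat (given) t_e = 0.3125 in.
A_we = 0.3125 × 13.5 = 4.219 in².
F_nw = 0.6 F_EXX = 42 ksi.
φR_n = 0.75 × 42 × 4.219 = 132.9 kip.

φR_n ≈ 133 kip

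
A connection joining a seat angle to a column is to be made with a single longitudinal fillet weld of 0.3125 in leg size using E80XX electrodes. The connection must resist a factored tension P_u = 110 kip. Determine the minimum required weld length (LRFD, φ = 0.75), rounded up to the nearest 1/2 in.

E80XX → F_EXX = 80 ksi.
Throat t_e = 0.707 × 0.3125 = 0.2209 in.
φr_n = 0.75 × 0.6 × 80 × 0.2209 = 7.954 kip/in.
L_req = P_u / φr_n = 110 / 7.954 = 13.83 in total.
Round up → use L = 14 in.

L = 14 in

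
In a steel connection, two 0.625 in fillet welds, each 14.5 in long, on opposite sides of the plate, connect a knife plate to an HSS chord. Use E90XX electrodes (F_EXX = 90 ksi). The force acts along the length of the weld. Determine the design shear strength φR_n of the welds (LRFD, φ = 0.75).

Effective throat t_e = 0.707 × 0.625 = 0.4419 in.
Total length L = 29 in; A_we = 0.4419 × 29 = 12.81 in².
F_nw = 0.6 F_EXX = 0.6 × 90 = 54 ksi.
φR_n = 0.75 × 54 × 12.81 = 519 kip.

φR_n ≈ 519 kip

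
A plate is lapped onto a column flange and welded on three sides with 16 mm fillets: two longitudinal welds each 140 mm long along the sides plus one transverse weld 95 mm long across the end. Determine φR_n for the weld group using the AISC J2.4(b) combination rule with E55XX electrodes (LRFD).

E55XX → F_EXX = 550 MPa.
t_e = 0.707 × 16 = 11.31 mm.
R_nwl = 0.6 × 550 × 11.31 × 280 × 10⁻³ = 1045 kN (longitudinal, 2 welds).
R_nwt = 0.6 × 550 × 11.31 × 95 × 10⁻³ = 354.6 kN (transverse, base value).
(i) R_nwl + R_nwt = 1400 kN; (ii) 0.85 R_nwl + 1.5 R_nwt = 1420 kN.
R_n = max = 1420 kN [governs: (ii)]; φR_n = 1065 kN.

φR_n ≈ 1070 kN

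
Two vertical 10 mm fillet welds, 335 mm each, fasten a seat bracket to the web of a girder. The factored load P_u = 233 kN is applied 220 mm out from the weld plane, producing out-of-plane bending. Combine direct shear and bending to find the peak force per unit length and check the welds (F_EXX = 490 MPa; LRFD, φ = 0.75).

L_w = 2 × 335 = 670 mm; section modulus (unit throat) S = 2 × L²/6 = 37410 mm².
Direct shear f_v = P/L_w = 233×10³/670 = 347.8 N/mm.
Moment M = P × e = 233×10³ × 220 = 51260000 N·mm; bending f_b = M/S = 1370 N/mm.
f_max = √(f_v² + f_b²) = √(347.8² + 1370²) = 1414 N/mm.
φr_n = 0.75 × 0.6 × 490 × (0.707 × 10) = 1559 N/mm → adequate.

f_max ≈ 1410 N/mm; adequate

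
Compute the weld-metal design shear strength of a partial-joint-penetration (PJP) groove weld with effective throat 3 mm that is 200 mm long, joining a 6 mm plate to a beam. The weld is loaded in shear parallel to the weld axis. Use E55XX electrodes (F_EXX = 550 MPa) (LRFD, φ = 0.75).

φR_n ≈ 148 kN

Effective throat (given) t_e = 3 mm.
A_we = 3 × 200 = 600 mm².
F_nw = 0.6 F_EXX = 330 MPa.
φR_n = 0.75 × 330 × 600 × 10⁻³ = 148.5 kN.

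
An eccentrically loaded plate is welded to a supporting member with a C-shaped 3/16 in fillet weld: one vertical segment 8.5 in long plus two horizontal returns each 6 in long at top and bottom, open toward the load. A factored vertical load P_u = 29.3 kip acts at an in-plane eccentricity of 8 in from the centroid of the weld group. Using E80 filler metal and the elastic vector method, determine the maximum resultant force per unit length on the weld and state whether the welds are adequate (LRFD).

f_max ≈ 5.15 kip/in; NOT adequate

E80XX → F_EXX = 80 ksi.
Total weld length L_w = 20.5 in. Treat welds as unit-width lines.
Centroid: x̄ = 2×6×3 / 20.5 = 1.756 in from the vertical weld.
Polar moment about centroid: J = I_x + I_y = [8.5³/12 + 2×6×4.25²] + [8.5×1.756² + 2(6³/12 + 6×1.244²)] = 348.7 in³.
Direct shear f_v = P/L_w = 29.3 / 20.5 = 1.429 kip/in (vertical).
Torsion M = P·e = 29.3 × 8 = 234.4 kip·in.
Critical point at (x, y) = (4.244, 4.25) from centroid. f_tx = M·y/J = 2.857 kip/in; f_ty = M·x/J = 2.853 kip/in.
Resultant f_max = √[f_tx² + (f_v + f_ty)²] = √[2.857² + (1.429 + 2.853)²] = 5.148 kip/in.
Capacity per unit length: φr_n = 0.75 × 0.6 × 80 × (0.707 × 0.1875) = 4.772 kip/in.
5.148 > 4.772 → NOT adequate.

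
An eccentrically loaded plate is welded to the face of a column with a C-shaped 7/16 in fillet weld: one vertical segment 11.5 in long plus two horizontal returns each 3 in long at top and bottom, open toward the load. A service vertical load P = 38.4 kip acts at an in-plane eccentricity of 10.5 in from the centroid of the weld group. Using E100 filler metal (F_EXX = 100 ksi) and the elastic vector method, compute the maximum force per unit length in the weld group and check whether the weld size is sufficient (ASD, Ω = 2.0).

Total weld length L_w = 17.5 in. Treat welds as unit-width lines.
Centroid: x̄ = 2×3×1.5 / 17.5 = 0.5143 in from the vertical weld.
Polar moment about centroid: J = I_x + I_y = [11.5³/12 + 2×3×5.75²] + [11.5×0.5143² + 2(3³/12 + 3×0.9857²)] = 338.5 in³.
Direct shear f_v = P/L_w = 38.4 / 17.5 = 2.194 kip/in (vertical).
Torsion M = P·e = 38.4 × 10.5 = 403.2 kip·in.
Critical point at (x, y) = (2.486, 5.75) from centroid. f_tx = M·y/J = 6.849 kip/in; f_ty = M·x/J = 2.961 kip/in.
Resultant f_max = √[f_tx² + (f_v + f_ty)²] = √[6.849² + (2.194 + 2.961)²] = 8.573 kip/in.
Capacity per unit length: r_n/Ω = (1/2.0) × 0.6 × 100 × (0.707 × 0.4375) = 9.279 kip/in.
8.573 ≤ 9.279 → adequate.

f_max ≈ 8.57 kip/in; adequate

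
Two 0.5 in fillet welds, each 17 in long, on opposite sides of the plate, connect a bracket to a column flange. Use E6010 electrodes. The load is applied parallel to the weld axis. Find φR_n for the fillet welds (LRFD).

φR_n ≈ 325 kips

E60XX → F_EXX = 60 ksi.
Effective throat t_e = 0.707 × 0.5 = 0.3535 in.
Total length L = 34 in; A_we = 0.3535 × 34 = 12.02 in².
F_nw = 0.6 F_EXX = 0.6 × 60 = 36 ksi.
φR_n = 0.75 × 36 × 12.02 = 324.5 kips.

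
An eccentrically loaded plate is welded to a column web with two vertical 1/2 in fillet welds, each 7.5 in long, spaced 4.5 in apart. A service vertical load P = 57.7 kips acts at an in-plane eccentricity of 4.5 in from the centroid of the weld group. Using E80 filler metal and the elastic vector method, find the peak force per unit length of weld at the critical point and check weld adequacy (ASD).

f_max ≈ 10.3 kip/in; NOT adequate

E80XX → F_EXX = 80 ksi.
Total weld length L_w = 15 in. Treat welds as unit-width lines.
Polar moment about centroid: J = 2[d³/12 + d(b/2)²] = 2[7.5³/12 + 7.5×2.25²] = 146.2 in³.
Direct shear f_v = P/L_w = 57.7 / 15 = 3.847 kip/in (vertical).
Torsion M = P·e = 57.7 × 4.5 = 259.65 kip·in.
Critical point at (x, y) = (2.25, 3.75) from centroid. f_tx = M·y/J = 6.658 kip/in; f_ty = M·x/J = 3.995 kip/in.
Resultant f_max = √[f_tx² + (f_v + f_ty)²] = √[6.658² + (3.847 + 3.995)²] = 10.29 kip/in.
Capacity per unit length: r_n/Ω = (1/2.0) × 0.6 × 80 × (0.707 × 0.5) = 8.484 kip/in.
10.29 > 8.484 → NOT adequate.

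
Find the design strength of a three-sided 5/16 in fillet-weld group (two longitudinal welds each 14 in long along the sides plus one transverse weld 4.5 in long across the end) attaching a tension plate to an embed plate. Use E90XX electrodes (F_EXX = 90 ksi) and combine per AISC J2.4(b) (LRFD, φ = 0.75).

φR_n ≈ 291 kips

t_e = 0.707 × 0.3125 = 0.2209 in.
R_nwl = 0.6 × 90 × 0.2209 × 28 = 334.1 kips (longitudinal, 2 welds).
R_nwt = 0.6 × 90 × 0.2209 × 4.5 = 53.69 kips (transverse, base value).
(i) R_nwl + R_nwt = 387.7 kips; (ii) 0.85 R_nwl + 1.5 R_nwt = 364.5 kips.
R_n = max = 387.7 kips [governs: (i)]; φR_n = 290.8 kips.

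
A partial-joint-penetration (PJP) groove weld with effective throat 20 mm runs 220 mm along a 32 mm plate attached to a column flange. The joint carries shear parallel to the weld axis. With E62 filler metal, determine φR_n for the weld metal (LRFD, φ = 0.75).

φR_n ≈ 1230 kN

E62XX → F_EXX = 620 MPa.
Effective throat (given) t_e = 20 mm.
A_we = 20 × 220 = 4400 mm².
F_nw = 0.6 F_EXX = 372 MPa.
φR_n = 0.75 × 372 × 4400 × 10⁻³ = 1228 kN.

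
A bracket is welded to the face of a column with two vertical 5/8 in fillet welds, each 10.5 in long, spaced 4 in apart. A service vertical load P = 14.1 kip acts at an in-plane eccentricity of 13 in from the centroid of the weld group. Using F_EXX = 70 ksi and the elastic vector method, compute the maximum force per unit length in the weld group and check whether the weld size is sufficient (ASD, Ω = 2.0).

Total weld length L_w = 21 in. Treat welds as unit-width lines.
Polar moment about centroid: J = 2[d³/12 + d(b/2)²] = 2[10.5³/12 + 10.5×2²] = 276.9 in³.
Direct shear f_v = P/L_w = 14.1 / 21 = 0.6714 kip/in (vertical).
Torsion M = P·e = 14.1 × 13 = 183.3 kip·in.
Critical point at (x, y) = (2, 5.25) from centroid. f_tx = M·y/J = 3.475 kip/in; f_ty = M·x/J = 1.324 kip/in.
Resultant f_max = √[f_tx² + (f_v + f_ty)²] = √[3.475² + (0.6714 + 1.324)²] = 4.007 kip/in.
Capacity per unit length: r_n/Ω = (1/2.0) × 0.6 × 70 × (0.707 × 0.625) = 9.279 kip/in.
4.007 ≤ 9.279 → adequate.

f_max ≈ 4.01 kip/in; adequate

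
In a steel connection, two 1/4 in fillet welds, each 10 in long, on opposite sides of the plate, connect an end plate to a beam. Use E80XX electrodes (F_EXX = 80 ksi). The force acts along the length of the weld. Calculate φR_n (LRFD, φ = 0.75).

Effective throat t_e = 0.707 × 0.25 = 0.1767 in.
Total length L = 20 in; A_we = 0.1767 × 20 = 3.535 in².
F_nw = 0.6 F_EXX = 0.6 × 80 = 48 ksi.
φR_n = 0.75 × 48 × 3.535 = 127.3 kip.

φR_n ≈ 127 kip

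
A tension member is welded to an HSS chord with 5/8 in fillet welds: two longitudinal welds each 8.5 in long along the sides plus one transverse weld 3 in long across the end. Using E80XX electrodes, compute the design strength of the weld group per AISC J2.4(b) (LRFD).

φR_n ≈ 318 kip

E80XX → F_EXX = 80 ksi.
t_e = 0.707 × 0.625 = 0.4419 in.
R_nwl = 0.6 × 80 × 0.4419 × 17 = 360.6 kip (longitudinal, 2 welds).
R_nwt = 0.6 × 80 × 0.4419 × 3 = 63.63 kip (transverse, base value).
(i) R_nwl + R_nwt = 424.2 kip; (ii) 0.85 R_nwl + 1.5 R_nwt = 401.9 kip.
R_n = max = 424.2 kip [governs: (i)]; φR_n = 318.1 kip.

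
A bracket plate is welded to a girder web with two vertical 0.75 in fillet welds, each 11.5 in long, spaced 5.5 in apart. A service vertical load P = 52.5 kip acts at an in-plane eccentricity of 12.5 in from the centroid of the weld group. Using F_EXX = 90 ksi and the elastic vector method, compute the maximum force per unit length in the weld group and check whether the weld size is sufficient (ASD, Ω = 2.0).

Total weld length L_w = 23 in. Treat welds as unit-width lines.
Polar moment about centroid: J = 2[d³/12 + d(b/2)²] = 2[11.5³/12 + 11.5×2.75²] = 427.4 in³.
Direct shear f_v = P/L_w = 52.5 / 23 = 2.283 kip/in (vertical).
Torsion M = P·e = 52.5 × 12.5 = 656.25 kip·in.
Critical point at (x, y) = (2.75, 5.75) from centroid. f_tx = M·y/J = 8.828 kip/in; f_ty = M·x/J = 4.222 kip/in.
Resultant f_max = √[f_tx² + (f_v + f_ty)²] = √[8.828² + (2.283 + 4.222)²] = 10.97 kip/in.
Capacity per unit length: r_n/Ω = (1/2.0) × 0.6 × 90 × (0.707 × 0.75) = 14.32 kip/in.
10.97 ≤ 14.32 → adequate.

f_max ≈ 11 kip/in; adequate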